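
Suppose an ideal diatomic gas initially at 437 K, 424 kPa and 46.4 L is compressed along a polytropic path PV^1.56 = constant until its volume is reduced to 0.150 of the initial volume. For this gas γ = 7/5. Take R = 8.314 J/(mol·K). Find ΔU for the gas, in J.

n = P₁V₁/(RT₁) = 424×46.4/(8.314×437) = 5.41 mol.
Polytropic n=1.56: T₂ = T₁(V₁/V₂)^(n−1) = 437×(6.67)^0.56 = 1260 K; P₂ = P₁(V₁/V₂)^n = 8180 kPa.
For an ideal gas ΔU = nCvΔT with Cv = (5/2)R = 20.8 J/(mol·K).
ΔU = 5.41×20.8×(1260−437) = 93100 J.

93100 J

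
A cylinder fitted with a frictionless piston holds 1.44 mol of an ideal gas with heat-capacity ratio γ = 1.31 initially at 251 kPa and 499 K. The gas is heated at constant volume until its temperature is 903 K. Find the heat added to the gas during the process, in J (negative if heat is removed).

15600 J

V₁ = nRT₁/P₁ = 1.44×8.314×499/251 = 23.8 L.
Isochoric: V stays 23.8 L; P/T = const ⇒ T₂ = 903 K, P₂ = 454 kPa.
W = 0 (no volume change).
ΔU = nCvΔT = 1.44×26.8×(903−499) = 15600 J.
Q = ΔU = 15600 J.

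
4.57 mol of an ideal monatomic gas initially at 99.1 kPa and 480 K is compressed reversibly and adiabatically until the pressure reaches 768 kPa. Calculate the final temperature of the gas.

1090 K

V₁ = nRT₁/P₁ = 4.57×8.314×480/99.1 = 184 L.
Adiabatic: T₂/T₁ = (P₂/P₁)^((γ−1)/γ) ⇒ T₂ = 480×(7.75)^0.400 = 1090 K; V₂ = 53.9 L.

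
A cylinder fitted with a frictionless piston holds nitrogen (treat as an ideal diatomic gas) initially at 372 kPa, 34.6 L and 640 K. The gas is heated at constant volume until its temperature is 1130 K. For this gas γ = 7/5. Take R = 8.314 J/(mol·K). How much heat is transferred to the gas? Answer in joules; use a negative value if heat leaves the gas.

n = P₁V₁/(RT₁) = 372×34.6/(8.314×640) = 2.42 mol.
Isochoric: V stays 34.6 L; P/T = const ⇒ T₂ = 1130 K, P₂ = 657 kPa.
W = 0 (no volume change).
ΔU = nCvΔT = 2.42×20.8×(1130−640) = 24600 J.
Q = ΔU = 24600 J.

24600 J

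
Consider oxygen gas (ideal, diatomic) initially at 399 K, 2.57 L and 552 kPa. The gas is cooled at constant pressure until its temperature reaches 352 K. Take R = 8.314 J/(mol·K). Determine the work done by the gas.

-167 J

n = P₁V₁/(RT₁) = 552×2.57/(8.314×399) = 0.428 mol.
Isobaric: P stays 552 kPa; V/T = const ⇒ T₂ = 352 K, V₂ = 2.27 L.
W = PΔV = 552×(2.27−2.57) kPa·L = -167 J.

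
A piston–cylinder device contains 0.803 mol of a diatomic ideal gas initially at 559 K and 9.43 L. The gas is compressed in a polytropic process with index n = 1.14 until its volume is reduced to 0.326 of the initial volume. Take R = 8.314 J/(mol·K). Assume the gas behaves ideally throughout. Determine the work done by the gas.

-4530 J

P₁ = nRT₁/V₁ = 0.803×8.314×559/9.43 = 396 kPa.
Polytropic n=1.14: T₂ = T₁(V₁/V₂)^(n−1) = 559×(3.07)^0.14 = 654 K; P₂ = P₁(V₁/V₂)^n = 1420 kPa.
W = (P₁V₁−P₂V₂)/(n−1) = (396×9.43−1420×3.07)/0.14 = -4530 J.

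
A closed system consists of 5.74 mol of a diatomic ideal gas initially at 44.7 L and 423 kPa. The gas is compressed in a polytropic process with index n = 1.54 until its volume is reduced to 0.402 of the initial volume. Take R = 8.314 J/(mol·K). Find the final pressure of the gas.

1720 kPa

T₁ = P₁V₁/(nR) = 423×44.7/(5.74×8.314) = 396 K.
Polytropic n=1.54: T₂ = T₁(V₁/V₂)^(n−1) = 396×(2.49)^0.54 = 648 K; P₂ = P₁(V₁/V₂)^n = 1720 kPa.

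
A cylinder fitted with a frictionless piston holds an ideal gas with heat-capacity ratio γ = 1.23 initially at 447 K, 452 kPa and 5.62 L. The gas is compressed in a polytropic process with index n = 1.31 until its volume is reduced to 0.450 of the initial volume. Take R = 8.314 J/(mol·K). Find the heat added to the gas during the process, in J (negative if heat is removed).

801 J

n = P₁V₁/(RT₁) = 452×5.62/(8.314×447) = 0.684 mol.
Polytropic n=1.31: T₂ = T₁(V₁/V₂)^(n−1) = 447×(2.22)^0.31 = 573 K; P₂ = P₁(V₁/V₂)^n = 1290 kPa.
W = (P₁V₁−P₂V₂)/(n−1) = (452×5.62−1290×2.53)/0.31 = -2300 J.
ΔU = nCvΔT = 0.684×36.1×(573−447) = 3100 J.
Q = ΔU + W = 801 J.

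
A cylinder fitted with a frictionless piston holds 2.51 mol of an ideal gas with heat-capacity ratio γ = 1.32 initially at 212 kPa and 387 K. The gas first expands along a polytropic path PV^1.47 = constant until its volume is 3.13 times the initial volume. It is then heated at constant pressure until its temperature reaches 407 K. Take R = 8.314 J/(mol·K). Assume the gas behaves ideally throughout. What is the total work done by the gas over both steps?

V₁ = nRT₁/P₁ = 2.51×8.314×387/212 = 38.1 L.
Step 1 — Polytropic n=1.47: T₂ = T₁(V₁/V₂)^(n−1) = 387×(0.319)^0.47 = 226 K; P₂ = P₁(V₁/V₂)^n = 39.6 kPa.
W = (P₁V₁−P₂V₂)/(n−1) = (212×38.1−39.6×119)/0.47 = 7130 J.
ΔU = nCvΔT = 2.51×26.0×(226−387) = -10500 J.
Q = ΔU + W = -3340 J.
State after step 1: P = 39.6 kPa, V = 119 L, T = 226 K.
Step 2 — Isobaric: P stays 39.6 kPa; V/T = const ⇒ T₂ = 407 K, V₂ = 214 L.
W = PΔV = 39.6×(214−119) kPa·L = 3770 J.
ΔU = nCvΔT = 2.51×26.0×(407−226) = 11800 J.
Q = ΔU + W = nCpΔT = 15500 J.
Net over both steps: W = 10900 J, Q = 12200 J, ΔU = 1300 J.

10900 J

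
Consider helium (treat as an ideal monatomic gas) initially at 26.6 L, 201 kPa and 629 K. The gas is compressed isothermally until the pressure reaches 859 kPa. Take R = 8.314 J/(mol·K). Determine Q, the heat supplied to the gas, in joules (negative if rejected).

n = P₁V₁/(RT₁) = 201×26.6/(8.314×629) = 1.02 mol.
Isothermal: T stays 629 K; PV = const ⇒ V₂ = 6.22 L, P₂ = 859 kPa.
ΔU = 0 (ideal gas, T constant).
W = nRT ln(V₂/V₁) = 1.02×8.314×629×ln(0.234) = -7770 J.
Q = ΔU + W = -7770 J.

-7770 J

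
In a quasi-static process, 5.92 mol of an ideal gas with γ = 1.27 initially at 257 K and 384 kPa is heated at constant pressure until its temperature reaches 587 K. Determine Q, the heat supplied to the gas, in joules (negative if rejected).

76400 J

V₁ = nRT₁/P₁ = 5.92×8.314×257/384 = 32.9 L.
Isobaric: P stays 384 kPa; V/T = const ⇒ T₂ = 587 K, V₂ = 75.2 L.
W = PΔV = 384×(75.2−32.9) kPa·L = 16200 J.
ΔU = nCvΔT = 5.92×30.8×(587−257) = 60200 J.
Q = ΔU + W = nCpΔT = 76400 J.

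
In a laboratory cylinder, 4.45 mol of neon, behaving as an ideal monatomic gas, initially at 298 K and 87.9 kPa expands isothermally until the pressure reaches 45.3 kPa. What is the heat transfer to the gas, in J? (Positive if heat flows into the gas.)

7310 J

V₁ = nRT₁/P₁ = 4.45×8.314×298/87.9 = 125 L.
Isothermal: T stays 298 K; PV = const ⇒ V₂ = 243 L, P₂ = 45.3 kPa.
ΔU = 0 (ideal gas, T constant).
W = nRT ln(V₂/V₁) = 4.45×8.314×298×ln(1.94) = 7310 J.
Q = ΔU + W = 7310 J.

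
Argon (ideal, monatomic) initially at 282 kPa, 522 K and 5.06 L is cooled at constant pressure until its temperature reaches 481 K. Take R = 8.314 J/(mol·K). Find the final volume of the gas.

Isobaric: P stays 282 kPa; V/T = const ⇒ T₂ = 481 K, V₂ = 4.66 L.

4.66 L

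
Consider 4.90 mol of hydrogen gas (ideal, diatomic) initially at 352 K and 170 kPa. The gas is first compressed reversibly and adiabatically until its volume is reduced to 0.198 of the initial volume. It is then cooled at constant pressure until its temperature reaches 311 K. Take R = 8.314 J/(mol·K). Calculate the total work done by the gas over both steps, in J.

V₁ = nRT₁/P₁ = 4.90×8.314×352/170 = 84.4 L.
Step 1 — Adiabatic: TV^(γ−1) = const ⇒ T₂ = 352×(5.05)^0.400 = 673 K; PV^γ = const ⇒ P₂ = 1640 kPa.
ΔU = nCvΔT = 4.90×20.8×(673−352) = 32700 J.
Q = 0 for an adiabatic process, so W = −ΔU = -32700 J.
State after step 1: P = 1640 kPa, V = 16.7 L, T = 673 K.
Step 2 — Isobaric: P stays 1640 kPa; V/T = const ⇒ T₂ = 311 K, V₂ = 7.72 L.
W = PΔV = 1640×(7.72−16.7) kPa·L = -14700 J.
ΔU = nCvΔT = 4.90×20.8×(311−673) = -36800 J.
Q = ΔU + W = nCpΔT = -51600 J.
Net over both steps: W = -47400 J, Q = -51600 J, ΔU = -4180 J.

-47400 J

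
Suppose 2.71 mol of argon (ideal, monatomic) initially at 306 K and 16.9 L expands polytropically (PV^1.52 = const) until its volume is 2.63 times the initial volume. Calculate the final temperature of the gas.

185 K

P₁ = nRT₁/V₁ = 2.71×8.314×306/16.9 = 408 kPa.
Polytropic n=1.52: T₂ = T₁(V₁/V₂)^(n−1) = 306×(0.380)^0.52 = 185 K; P₂ = P₁(V₁/V₂)^n = 93.8 kPa.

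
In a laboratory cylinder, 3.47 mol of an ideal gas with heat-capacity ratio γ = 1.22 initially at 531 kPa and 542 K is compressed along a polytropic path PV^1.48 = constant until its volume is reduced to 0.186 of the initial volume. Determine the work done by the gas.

V₁ = nRT₁/P₁ = 3.47×8.314×542/531 = 29.4 L.
Polytropic n=1.48: T₂ = T₁(V₁/V₂)^(n−1) = 542×(5.38)^0.48 = 1220 K; P₂ = P₁(V₁/V₂)^n = 6400 kPa.
W = (P₁V₁−P₂V₂)/(n−1) = (531×29.4−6400×5.48)/0.48 = -40500 J.

-40500 J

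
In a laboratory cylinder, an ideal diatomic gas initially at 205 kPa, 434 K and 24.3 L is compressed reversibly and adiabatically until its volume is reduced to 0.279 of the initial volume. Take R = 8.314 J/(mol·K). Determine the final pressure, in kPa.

Adiabatic: TV^(γ−1) = const ⇒ T₂ = 434×(3.58)^0.400 = 723 K; PV^γ = const ⇒ P₂ = 1220 kPa.

1220 kPa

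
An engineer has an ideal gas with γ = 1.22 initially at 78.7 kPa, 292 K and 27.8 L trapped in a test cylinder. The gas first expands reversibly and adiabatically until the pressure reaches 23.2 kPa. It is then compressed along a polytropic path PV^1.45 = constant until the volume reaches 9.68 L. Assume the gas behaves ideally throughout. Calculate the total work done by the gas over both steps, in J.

-3970 J

n = P₁V₁/(RT₁) = 78.7×27.8/(8.314×292) = 0.901 mol.
Step 1 — Adiabatic: T₂/T₁ = (P₂/P₁)^((γ−1)/γ) ⇒ T₂ = 292×(0.295)^0.180 = 234 K; V₂ = 75.7 L.
ΔU = nCvΔT = 0.901×37.8×(234−292) = -1970 J.
Q = 0 for an adiabatic process, so W = −ΔU = 1970 J.
State after step 1: P = 23.2 kPa, V = 75.7 L, T = 234 K.
Step 2 — Polytropic n=1.45: T₂ = T₁(V₁/V₂)^(n−1) = 234×(7.82)^0.45 = 591 K; P₂ = P₁(V₁/V₂)^n = 457 kPa.
W = (P₁V₁−P₂V₂)/(n−1) = (23.2×75.7−457×9.68)/0.45 = -5940 J.
ΔU = nCvΔT = 0.901×37.8×(591−234) = 12100 J.
Q = ΔU + W = 6210 J.
Net over both steps: W = -3970 J, Q = 6210 J, ΔU = 10200 J.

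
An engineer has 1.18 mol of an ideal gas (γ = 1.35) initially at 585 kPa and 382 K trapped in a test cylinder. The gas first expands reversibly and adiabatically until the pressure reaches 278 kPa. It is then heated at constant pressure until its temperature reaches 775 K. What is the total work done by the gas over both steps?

6390 J

V₁ = nRT₁/P₁ = 1.18×8.314×382/585 = 6.41 L.
Step 1 — Adiabatic: T₂/T₁ = (P₂/P₁)^((γ−1)/γ) ⇒ T₂ = 382×(0.475)^0.259 = 315 K; V₂ = 11.1 L.
ΔU = nCvΔT = 1.18×23.8×(315−382) = -1880 J.
Q = 0 for an adiabatic process, so W = −ΔU = 1880 J.
State after step 1: P = 278 kPa, V = 11.1 L, T = 315 K.
Step 2 — Isobaric: P stays 278 kPa; V/T = const ⇒ T₂ = 775 K, V₂ = 27.3 L.
W = PΔV = 278×(27.3−11.1) kPa·L = 4510 J.
ΔU = nCvΔT = 1.18×23.8×(775−315) = 12900 J.
Q = ΔU + W = nCpΔT = 17400 J.
Net over both steps: W = 6390 J, Q = 17400 J, ΔU = 11000 J.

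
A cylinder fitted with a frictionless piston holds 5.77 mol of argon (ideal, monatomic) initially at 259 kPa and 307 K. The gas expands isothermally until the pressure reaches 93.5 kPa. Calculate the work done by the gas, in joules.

15000 J

V₁ = nRT₁/P₁ = 5.77×8.314×307/259 = 56.9 L.
Isothermal: T stays 307 K; PV = const ⇒ V₂ = 158 L, P₂ = 93.5 kPa.
W = nRT ln(V₂/V₁) = 5.77×8.314×307×ln(2.77) = 15000 J.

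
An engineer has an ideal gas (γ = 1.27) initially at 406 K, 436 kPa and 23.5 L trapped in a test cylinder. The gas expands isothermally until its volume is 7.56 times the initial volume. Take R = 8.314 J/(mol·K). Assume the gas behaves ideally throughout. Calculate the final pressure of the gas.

57.7 kPa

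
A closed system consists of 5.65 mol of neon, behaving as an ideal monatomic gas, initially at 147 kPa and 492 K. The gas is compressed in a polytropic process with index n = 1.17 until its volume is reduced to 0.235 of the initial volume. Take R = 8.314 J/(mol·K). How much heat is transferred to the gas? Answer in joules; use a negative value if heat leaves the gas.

-28300 J

V₁ = nRT₁/P₁ = 5.65×8.314×492/147 = 157 L.
Polytropic n=1.17: T₂ = T₁(V₁/V₂)^(n−1) = 492×(4.26)^0.17 = 629 K; P₂ = P₁(V₁/V₂)^n = 800 kPa.
W = (P₁V₁−P₂V₂)/(n−1) = (147×157−800×36.9)/0.17 = -37900 J.
ΔU = nCvΔT = 5.65×12.5×(629−492) = 9680 J.
Q = ΔU + W = -28300 J.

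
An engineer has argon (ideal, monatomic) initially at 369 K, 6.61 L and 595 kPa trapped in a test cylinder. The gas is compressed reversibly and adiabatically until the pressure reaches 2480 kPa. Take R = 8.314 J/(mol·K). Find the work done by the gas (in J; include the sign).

n = P₁V₁/(RT₁) = 595×6.61/(8.314×369) = 1.28 mol.
Adiabatic: T₂/T₁ = (P₂/P₁)^((γ−1)/γ) ⇒ T₂ = 369×(4.17)^0.400 = 653 K; V₂ = 2.81 L.
ΔU = nCvΔT = 1.28×12.5×(653−369) = 4540 J.
Q = 0 for an adiabatic process, so W = −ΔU = -4540 J.

-4540 J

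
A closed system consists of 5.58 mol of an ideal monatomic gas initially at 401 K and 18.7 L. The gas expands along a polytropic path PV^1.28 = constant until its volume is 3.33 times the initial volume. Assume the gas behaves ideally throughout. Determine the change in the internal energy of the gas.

P₁ = nRT₁/V₁ = 5.58×8.314×401/18.7 = 995 kPa.
Polytropic n=1.28: T₂ = T₁(V₁/V₂)^(n−1) = 401×(0.300)^0.28 = 286 K; P₂ = P₁(V₁/V₂)^n = 213 kPa.
For an ideal gas ΔU = nCvΔT with Cv = (3/2)R = 12.5 J/(mol·K).
ΔU = 5.58×12.5×(286−401) = -7980 J.

-7980 J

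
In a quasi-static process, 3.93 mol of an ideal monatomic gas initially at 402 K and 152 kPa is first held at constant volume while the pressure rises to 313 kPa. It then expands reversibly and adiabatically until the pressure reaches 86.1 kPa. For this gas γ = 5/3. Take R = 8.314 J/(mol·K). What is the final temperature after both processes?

494 K

V₁ = nRT₁/P₁ = 3.93×8.314×402/152 = 86.4 L.
Step 1 — Isochoric: V stays 86.4 L; P/T = const ⇒ T₂ = 828 K, P₂ = 313 kPa.
W = 0 (no volume change).
ΔU = nCvΔT = 3.93×12.5×(828−402) = 20900 J.
Q = ΔU = 20900 J.
State after step 1: P = 313 kPa, V = 86.4 L, T = 828 K.
Step 2 — Adiabatic: T₂/T₁ = (P₂/P₁)^((γ−1)/γ) ⇒ T₂ = 828×(0.275)^0.400 = 494 K; V₂ = 187 L.
ΔU = nCvΔT = 3.93×12.5×(494−828) = -16400 J.
Q = 0 for an adiabatic process, so W = −ΔU = 16400 J.
Net over both steps: W = 16400 J, Q = 20900 J, ΔU = 4510 J.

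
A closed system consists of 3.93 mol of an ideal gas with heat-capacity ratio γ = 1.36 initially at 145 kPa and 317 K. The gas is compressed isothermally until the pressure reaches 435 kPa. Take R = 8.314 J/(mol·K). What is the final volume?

23.8 L

V₁ = nRT₁/P₁ = 3.93×8.314×317/145 = 71.4 L.
Isothermal: T stays 317 K; PV = const ⇒ V₂ = 23.8 L, P₂ = 435 kPa.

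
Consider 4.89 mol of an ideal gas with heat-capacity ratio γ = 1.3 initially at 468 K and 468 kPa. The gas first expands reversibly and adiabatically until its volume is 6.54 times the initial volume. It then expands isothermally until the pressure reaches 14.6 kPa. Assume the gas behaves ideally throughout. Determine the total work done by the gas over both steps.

V₁ = nRT₁/P₁ = 4.89×8.314×468/468 = 40.7 L.
Step 1 — Adiabatic: TV^(γ−1) = const ⇒ T₂ = 468×(0.153)^0.300 = 266 K; PV^γ = const ⇒ P₂ = 40.7 kPa.
ΔU = nCvΔT = 4.89×27.7×(266−468) = -27300 J.
Q = 0 for an adiabatic process, so W = −ΔU = 27300 J.
State after step 1: P = 40.7 kPa, V = 266 L, T = 266 K.
Step 2 — Isothermal: T stays 266 K; PV = const ⇒ V₂ = 742 L, P₂ = 14.6 kPa.
ΔU = 0 (ideal gas, T constant).
W = nRT ln(V₂/V₁) = 4.89×8.314×266×ln(2.79) = 11100 J.
Q = ΔU + W = 11100 J.
Net over both steps: W = 38400 J, Q = 11100 J, ΔU = -27300 J.

38400 J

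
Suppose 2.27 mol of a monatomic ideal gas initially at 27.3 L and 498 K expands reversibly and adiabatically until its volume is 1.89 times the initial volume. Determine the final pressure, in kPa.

P₁ = nRT₁/V₁ = 2.27×8.314×498/27.3 = 344 kPa.
Adiabatic: TV^(γ−1) = const ⇒ T₂ = 498×(0.529)^0.667 = 326 K; PV^γ = const ⇒ P₂ = 119 kPa.

119 kPa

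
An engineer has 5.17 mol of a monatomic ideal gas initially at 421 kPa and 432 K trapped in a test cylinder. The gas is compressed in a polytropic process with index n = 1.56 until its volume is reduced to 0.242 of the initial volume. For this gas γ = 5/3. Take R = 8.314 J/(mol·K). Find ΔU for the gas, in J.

33800 J

V₁ = nRT₁/P₁ = 5.17×8.314×432/421 = 44.1 L.
Polytropic n=1.56: T₂ = T₁(V₁/V₂)^(n−1) = 432×(4.13)^0.56 = 956 K; P₂ = P₁(V₁/V₂)^n = 3850 kPa.
For an ideal gas ΔU = nCvΔT with Cv = (3/2)R = 12.5 J/(mol·K).
ΔU = 5.17×12.5×(956−432) = 33800 J.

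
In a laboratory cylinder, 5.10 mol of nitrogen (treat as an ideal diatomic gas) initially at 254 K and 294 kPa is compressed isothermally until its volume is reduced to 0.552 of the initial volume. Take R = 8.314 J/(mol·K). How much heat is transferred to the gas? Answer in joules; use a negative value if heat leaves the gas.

-6400 J

V₁ = nRT₁/P₁ = 5.10×8.314×254/294 = 36.6 L.
Isothermal: T stays 254 K; PV = const ⇒ V₂ = 20.2 L, P₂ = 533 kPa.
ΔU = 0 (ideal gas, T constant).
W = nRT ln(V₂/V₁) = 5.10×8.314×254×ln(0.552) = -6400 J.
Q = ΔU + W = -6400 J.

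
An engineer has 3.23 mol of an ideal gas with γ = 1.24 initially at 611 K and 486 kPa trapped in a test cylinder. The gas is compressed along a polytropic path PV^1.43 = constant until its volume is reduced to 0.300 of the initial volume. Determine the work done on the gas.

V₁ = nRT₁/P₁ = 3.23×8.314×611/486 = 33.8 L.
Polytropic n=1.43: T₂ = T₁(V₁/V₂)^(n−1) = 611×(3.33)^0.43 = 1030 K; P₂ = P₁(V₁/V₂)^n = 2720 kPa.
W = (P₁V₁−P₂V₂)/(n−1) = (486×33.8−2720×10.1)/0.43 = -25900 J.
Work done on the gas = −W_by = 25900 J.

25900 J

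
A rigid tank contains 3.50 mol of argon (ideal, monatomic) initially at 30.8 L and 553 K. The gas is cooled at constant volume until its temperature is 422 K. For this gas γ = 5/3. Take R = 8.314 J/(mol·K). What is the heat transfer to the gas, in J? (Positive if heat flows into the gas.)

P₁ = nRT₁/V₁ = 3.50×8.314×553/30.8 = 522 kPa.
Isochoric: V stays 30.8 L; P/T = const ⇒ T₂ = 422 K, P₂ = 399 kPa.
W = 0 (no volume change).
ΔU = nCvΔT = 3.50×12.5×(422−553) = -5720 J.
Q = ΔU = -5720 J.

-5720 J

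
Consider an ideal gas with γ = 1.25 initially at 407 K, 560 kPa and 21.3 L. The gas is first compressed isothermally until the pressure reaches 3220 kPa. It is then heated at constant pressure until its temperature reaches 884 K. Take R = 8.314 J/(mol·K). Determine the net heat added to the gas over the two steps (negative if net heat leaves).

n = P₁V₁/(RT₁) = 560×21.3/(8.314×407) = 3.53 mol.
Step 1 — Isothermal: T stays 407 K; PV = const ⇒ V₂ = 3.70 L, P₂ = 3220 kPa.
ΔU = 0 (ideal gas, T constant).
W = nRT ln(V₂/V₁) = 3.53×8.314×407×ln(0.174) = -20900 J.
Q = ΔU + W = -20900 J.
State after step 1: P = 3220 kPa, V = 3.70 L, T = 407 K.
Step 2 — Isobaric: P stays 3220 kPa; V/T = const ⇒ T₂ = 884 K, V₂ = 8.05 L.
W = PΔV = 3220×(8.05−3.70) kPa·L = 14000 J.
ΔU = nCvΔT = 3.53×33.3×(884−407) = 55900 J.
Q = ΔU + W = nCpΔT = 69900 J.
Net over both steps: W = -6880 J, Q = 49000 J, ΔU = 55900 J.

49000 J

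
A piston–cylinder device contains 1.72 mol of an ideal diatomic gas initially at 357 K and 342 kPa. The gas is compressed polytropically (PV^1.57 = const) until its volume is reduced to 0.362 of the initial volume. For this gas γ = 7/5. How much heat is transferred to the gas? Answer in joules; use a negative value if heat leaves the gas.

2990 J

V₁ = nRT₁/P₁ = 1.72×8.314×357/342 = 14.9 L.
Polytropic n=1.57: T₂ = T₁(V₁/V₂)^(n−1) = 357×(2.76)^0.57 = 637 K; P₂ = P₁(V₁/V₂)^n = 1690 kPa.
W = (P₁V₁−P₂V₂)/(n−1) = (342×14.9−1690×5.40)/0.57 = -7030 J.
ΔU = nCvΔT = 1.72×20.8×(637−357) = 10000 J.
Q = ΔU + W = 2990 J.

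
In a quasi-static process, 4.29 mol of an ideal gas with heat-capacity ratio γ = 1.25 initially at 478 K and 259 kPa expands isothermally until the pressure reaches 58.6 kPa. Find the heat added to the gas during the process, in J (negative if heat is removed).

V₁ = nRT₁/P₁ = 4.29×8.314×478/259 = 65.8 L.
Isothermal: T stays 478 K; PV = const ⇒ V₂ = 291 L, P₂ = 58.6 kPa.
ΔU = 0 (ideal gas, T constant).
W = nRT ln(V₂/V₁) = 4.29×8.314×478×ln(4.42) = 25300 J.
Q = ΔU + W = 25300 J.

25300 J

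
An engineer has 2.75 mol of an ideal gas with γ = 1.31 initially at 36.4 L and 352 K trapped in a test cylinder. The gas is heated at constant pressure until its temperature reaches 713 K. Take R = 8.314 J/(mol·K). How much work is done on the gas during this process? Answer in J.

P₁ = nRT₁/V₁ = 2.75×8.314×352/36.4 = 221 kPa.
Isobaric: P stays 221 kPa; V/T = const ⇒ T₂ = 713 K, V₂ = 73.7 L.
W = PΔV = 221×(73.7−36.4) kPa·L = 8250 J.
Work done on the gas = −W_by = -8250 J.

-8250 J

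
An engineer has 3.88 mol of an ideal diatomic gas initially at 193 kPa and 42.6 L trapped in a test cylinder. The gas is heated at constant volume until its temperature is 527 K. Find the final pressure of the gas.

399 kPa

T₁ = P₁V₁/(nR) = 193×42.6/(3.88×8.314) = 255 K.
Isochoric: V stays 42.6 L; P/T = const ⇒ T₂ = 527 K, P₂ = 399 kPa.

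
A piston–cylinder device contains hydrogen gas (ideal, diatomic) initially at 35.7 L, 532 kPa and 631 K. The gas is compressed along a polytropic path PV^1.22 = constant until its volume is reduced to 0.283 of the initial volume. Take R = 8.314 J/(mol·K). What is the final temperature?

Polytropic n=1.22: T₂ = T₁(V₁/V₂)^(n−1) = 631×(3.53)^0.22 = 833 K; P₂ = P₁(V₁/V₂)^n = 2480 kPa.

833 K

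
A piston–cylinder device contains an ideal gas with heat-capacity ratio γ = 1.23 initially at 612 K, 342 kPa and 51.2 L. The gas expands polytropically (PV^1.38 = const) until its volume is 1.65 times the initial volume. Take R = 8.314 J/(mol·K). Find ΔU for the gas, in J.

n = P₁V₁/(RT₁) = 342×51.2/(8.314×612) = 3.44 mol.
Polytropic n=1.38: T₂ = T₁(V₁/V₂)^(n−1) = 612×(0.606)^0.38 = 506 K; P₂ = P₁(V₁/V₂)^n = 171 kPa.
For an ideal gas ΔU = nCvΔT with Cv = R/(γ−1) = 36.1 J/(mol·K).
ΔU = 3.44×36.1×(506−612) = -13200 J.

-13200 J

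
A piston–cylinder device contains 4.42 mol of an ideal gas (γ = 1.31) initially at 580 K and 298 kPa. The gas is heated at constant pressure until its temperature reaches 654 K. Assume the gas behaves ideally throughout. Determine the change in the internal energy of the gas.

V₁ = nRT₁/P₁ = 4.42×8.314×580/298 = 71.5 L.
Isobaric: P stays 298 kPa; V/T = const ⇒ T₂ = 654 K, V₂ = 80.6 L.
For an ideal gas ΔU = nCvΔT with Cv = R/(γ−1) = 26.8 J/(mol·K).
ΔU = 4.42×26.8×(654−580) = 8770 J.

8770 J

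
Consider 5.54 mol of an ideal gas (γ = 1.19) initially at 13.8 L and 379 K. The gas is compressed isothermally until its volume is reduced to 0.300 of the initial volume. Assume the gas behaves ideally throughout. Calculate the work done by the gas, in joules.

-21000 J

P₁ = nRT₁/V₁ = 5.54×8.314×379/13.8 = 1260 kPa.
Isothermal: T stays 379 K; PV = const ⇒ V₂ = 4.14 L, P₂ = 4220 kPa.
W = nRT ln(V₂/V₁) = 5.54×8.314×379×ln(0.300) = -21000 J.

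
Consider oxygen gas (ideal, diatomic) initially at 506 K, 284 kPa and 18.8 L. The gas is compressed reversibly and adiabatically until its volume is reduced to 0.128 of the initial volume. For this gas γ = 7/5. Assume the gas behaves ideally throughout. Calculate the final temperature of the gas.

1150 K

Adiabatic: TV^(γ−1) = const ⇒ T₂ = 506×(7.81)^0.400 = 1150 K; PV^γ = const ⇒ P₂ = 5050 kPa.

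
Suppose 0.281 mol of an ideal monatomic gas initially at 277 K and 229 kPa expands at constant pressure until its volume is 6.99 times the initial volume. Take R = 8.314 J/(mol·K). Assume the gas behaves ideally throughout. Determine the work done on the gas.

V₁ = nRT₁/P₁ = 0.281×8.314×277/229 = 2.83 L.
Isobaric: P stays 229 kPa; V/T = const ⇒ T₂ = 1940 K, V₂ = 19.8 L.
W = PΔV = 229×(19.8−2.83) kPa·L = 3880 J.
Work done on the gas = −W_by = -3880 J.

-3880 J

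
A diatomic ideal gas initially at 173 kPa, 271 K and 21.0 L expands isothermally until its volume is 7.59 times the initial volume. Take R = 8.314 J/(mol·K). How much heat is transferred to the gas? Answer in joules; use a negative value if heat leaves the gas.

7360 J

n = P₁V₁/(RT₁) = 173×21.0/(8.314×271) = 1.61 mol.
Isothermal: T stays 271 K; PV = const ⇒ V₂ = 159 L, P₂ = 22.8 kPa.
ΔU = 0 (ideal gas, T constant).
W = nRT ln(V₂/V₁) = 1.61×8.314×271×ln(7.59) = 7360 J.
Q = ΔU + W = 7360 J.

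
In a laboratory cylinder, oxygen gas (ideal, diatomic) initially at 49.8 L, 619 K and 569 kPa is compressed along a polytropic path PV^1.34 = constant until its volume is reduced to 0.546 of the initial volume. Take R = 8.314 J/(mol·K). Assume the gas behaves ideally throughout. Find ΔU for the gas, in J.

16200 J

n = P₁V₁/(RT₁) = 569×49.8/(8.314×619) = 5.51 mol.
Polytropic n=1.34: T₂ = T₁(V₁/V₂)^(n−1) = 619×(1.83)^0.34 = 760 K; P₂ = P₁(V₁/V₂)^n = 1280 kPa.
For an ideal gas ΔU = nCvΔT with Cv = (5/2)R = 20.8 J/(mol·K).
ΔU = 5.51×20.8×(760−619) = 16200 J.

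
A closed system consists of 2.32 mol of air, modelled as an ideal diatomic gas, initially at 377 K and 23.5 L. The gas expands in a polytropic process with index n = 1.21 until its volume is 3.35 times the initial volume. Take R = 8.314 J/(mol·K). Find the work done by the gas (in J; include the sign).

7760 J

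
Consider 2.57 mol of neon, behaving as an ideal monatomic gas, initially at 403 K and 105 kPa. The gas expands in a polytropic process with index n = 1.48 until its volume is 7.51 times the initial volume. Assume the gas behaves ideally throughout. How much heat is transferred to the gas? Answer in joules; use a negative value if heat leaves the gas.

3110 J

V₁ = nRT₁/P₁ = 2.57×8.314×403/105 = 82.0 L.
Polytropic n=1.48: T₂ = T₁(V₁/V₂)^(n−1) = 403×(0.133)^0.48 = 153 K; P₂ = P₁(V₁/V₂)^n = 5.31 kPa.
W = (P₁V₁−P₂V₂)/(n−1) = (105×82.0−5.31×616)/0.48 = 11100 J.
ΔU = nCvΔT = 2.57×12.5×(153−403) = -8010 J.
Q = ΔU + W = 3110 J.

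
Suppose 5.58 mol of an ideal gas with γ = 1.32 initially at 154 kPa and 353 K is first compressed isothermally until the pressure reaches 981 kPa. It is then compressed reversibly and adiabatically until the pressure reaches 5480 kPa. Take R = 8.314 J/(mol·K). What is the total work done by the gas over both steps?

-56800 J

V₁ = nRT₁/P₁ = 5.58×8.314×353/154 = 106 L.
Step 1 — Isothermal: T stays 353 K; PV = const ⇒ V₂ = 16.7 L, P₂ = 981 kPa.
ΔU = 0 (ideal gas, T constant).
W = nRT ln(V₂/V₁) = 5.58×8.314×353×ln(0.157) = -30300 J.
Q = ΔU + W = -30300 J.
State after step 1: P = 981 kPa, V = 16.7 L, T = 353 K.
Step 2 — Adiabatic: T₂/T₁ = (P₂/P₁)^((γ−1)/γ) ⇒ T₂ = 353×(5.59)^0.242 = 536 K; V₂ = 4.53 L.
ΔU = nCvΔT = 5.58×26.0×(536−353) = 26500 J.
Q = 0 for an adiabatic process, so W = −ΔU = -26500 J.
Net over both steps: W = -56800 J, Q = -30300 J, ΔU = 26500 J.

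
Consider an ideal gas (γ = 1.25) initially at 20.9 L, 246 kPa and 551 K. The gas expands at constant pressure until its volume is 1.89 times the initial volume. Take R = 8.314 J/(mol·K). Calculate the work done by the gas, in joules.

n = P₁V₁/(RT₁) = 246×20.9/(8.314×551) = 1.12 mol.
Isobaric: P stays 246 kPa; V/T = const ⇒ T₂ = 1040 K, V₂ = 39.5 L.
W = PΔV = 246×(39.5−20.9) kPa·L = 4580 J.

4580 J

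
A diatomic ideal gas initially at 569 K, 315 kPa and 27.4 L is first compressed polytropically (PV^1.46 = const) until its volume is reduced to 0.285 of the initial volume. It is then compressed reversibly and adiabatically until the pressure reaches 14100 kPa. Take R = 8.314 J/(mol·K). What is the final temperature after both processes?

n = P₁V₁/(RT₁) = 315×27.4/(8.314×569) = 1.82 mol.
Step 1 — Polytropic n=1.46: T₂ = T₁(V₁/V₂)^(n−1) = 569×(3.51)^0.46 = 1010 K; P₂ = P₁(V₁/V₂)^n = 1970 kPa.
W = (P₁V₁−P₂V₂)/(n−1) = (315×27.4−1970×7.81)/0.46 = -14700 J.
ΔU = nCvΔT = 1.82×20.8×(1010−569) = 16900 J.
Q = ΔU + W = 2200 J.
State after step 1: P = 1970 kPa, V = 7.81 L, T = 1010 K.
Step 2 — Adiabatic: T₂/T₁ = (P₂/P₁)^((γ−1)/γ) ⇒ T₂ = 1010×(7.16)^0.286 = 1780 K; V₂ = 1.91 L.
ΔU = nCvΔT = 1.82×20.8×(1780−1010) = 29000 J.
Q = 0 for an adiabatic process, so W = −ΔU = -29000 J.
Net over both steps: W = -43700 J, Q = 2200 J, ΔU = 45900 J.

1780 K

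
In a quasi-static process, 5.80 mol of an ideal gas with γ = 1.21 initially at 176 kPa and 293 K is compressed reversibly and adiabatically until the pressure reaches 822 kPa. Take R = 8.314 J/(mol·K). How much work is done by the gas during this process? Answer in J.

-20600 J

V₁ = nRT₁/P₁ = 5.80×8.314×293/176 = 80.3 L.
Adiabatic: T₂/T₁ = (P₂/P₁)^((γ−1)/γ) ⇒ T₂ = 293×(4.67)^0.174 = 383 K; V₂ = 22.5 L.
ΔU = nCvΔT = 5.80×39.6×(383−293) = 20600 J.
Q = 0 for an adiabatic process, so W = −ΔU = -20600 J.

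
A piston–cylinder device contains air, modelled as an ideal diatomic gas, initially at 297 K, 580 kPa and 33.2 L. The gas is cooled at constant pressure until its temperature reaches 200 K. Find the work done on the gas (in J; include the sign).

6290 J

n = P₁V₁/(RT₁) = 580×33.2/(8.314×297) = 7.80 mol.
Isobaric: P stays 580 kPa; V/T = const ⇒ T₂ = 200 K, V₂ = 22.4 L.
W = PΔV = 580×(22.4−33.2) kPa·L = -6290 J.
Work done on the gas = −W_by = 6290 J.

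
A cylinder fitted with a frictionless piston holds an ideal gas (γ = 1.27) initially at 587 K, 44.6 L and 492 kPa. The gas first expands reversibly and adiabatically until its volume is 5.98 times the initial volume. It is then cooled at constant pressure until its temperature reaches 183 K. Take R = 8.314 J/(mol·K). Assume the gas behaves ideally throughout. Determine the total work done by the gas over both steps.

n = P₁V₁/(RT₁) = 492×44.6/(8.314×587) = 4.50 mol.
Step 1 — Adiabatic: TV^(γ−1) = const ⇒ T₂ = 587×(0.167)^0.270 = 362 K; PV^γ = const ⇒ P₂ = 50.8 kPa.
ΔU = nCvΔT = 4.50×30.8×(362−587) = -31100 J.
Q = 0 for an adiabatic process, so W = −ΔU = 31100 J.
State after step 1: P = 50.8 kPa, V = 267 L, T = 362 K.
Step 2 — Isobaric: P stays 50.8 kPa; V/T = const ⇒ T₂ = 183 K, V₂ = 135 L.
W = PΔV = 50.8×(135−267) kPa·L = -6700 J.
ΔU = nCvΔT = 4.50×30.8×(183−362) = -24800 J.
Q = ΔU + W = nCpΔT = -31500 J.
Net over both steps: W = 24400 J, Q = -31500 J, ΔU = -55900 J.

24400 J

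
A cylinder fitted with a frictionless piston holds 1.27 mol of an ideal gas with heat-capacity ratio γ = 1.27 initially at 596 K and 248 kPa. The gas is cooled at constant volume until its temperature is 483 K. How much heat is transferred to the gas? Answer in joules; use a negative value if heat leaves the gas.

-4420 J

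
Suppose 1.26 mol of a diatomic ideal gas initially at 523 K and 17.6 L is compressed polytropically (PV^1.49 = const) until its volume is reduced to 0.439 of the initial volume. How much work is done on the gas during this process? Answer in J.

5560 J

P₁ = nRT₁/V₁ = 1.26×8.314×523/17.6 = 311 kPa.
Polytropic n=1.49: T₂ = T₁(V₁/V₂)^(n−1) = 523×(2.28)^0.49 = 783 K; P₂ = P₁(V₁/V₂)^n = 1060 kPa.
W = (P₁V₁−P₂V₂)/(n−1) = (311×17.6−1060×7.73)/0.49 = -5560 J.
Work done on the gas = −W_by = 5560 J.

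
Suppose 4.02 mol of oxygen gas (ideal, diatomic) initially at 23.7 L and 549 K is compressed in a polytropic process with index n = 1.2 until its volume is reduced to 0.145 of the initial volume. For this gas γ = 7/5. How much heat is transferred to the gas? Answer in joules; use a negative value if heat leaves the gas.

-21600 J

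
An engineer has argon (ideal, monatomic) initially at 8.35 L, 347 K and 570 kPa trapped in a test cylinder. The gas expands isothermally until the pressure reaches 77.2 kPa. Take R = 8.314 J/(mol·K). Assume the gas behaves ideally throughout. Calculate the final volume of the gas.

Isothermal: T stays 347 K; PV = const ⇒ V₂ = 61.7 L, P₂ = 77.2 kPa.

61.7 L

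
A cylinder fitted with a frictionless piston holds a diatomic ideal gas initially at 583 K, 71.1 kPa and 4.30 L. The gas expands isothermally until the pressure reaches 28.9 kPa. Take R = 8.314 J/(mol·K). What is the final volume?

Isothermal: T stays 583 K; PV = const ⇒ V₂ = 10.6 L, P₂ = 28.9 kPa.

10.6 L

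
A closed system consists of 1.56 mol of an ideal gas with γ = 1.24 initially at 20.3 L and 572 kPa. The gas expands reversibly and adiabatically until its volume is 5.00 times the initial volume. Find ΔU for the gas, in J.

T₁ = P₁V₁/(nR) = 572×20.3/(1.56×8.314) = 895 K.
Adiabatic: TV^(γ−1) = const ⇒ T₂ = 895×(0.200)^0.240 = 608 K; PV^γ = const ⇒ P₂ = 77.7 kPa.
For an ideal gas ΔU = nCvΔT with Cv = R/(γ−1) = 34.6 J/(mol·K).
ΔU = 1.56×34.6×(608−895) = -15500 J.

-15500 J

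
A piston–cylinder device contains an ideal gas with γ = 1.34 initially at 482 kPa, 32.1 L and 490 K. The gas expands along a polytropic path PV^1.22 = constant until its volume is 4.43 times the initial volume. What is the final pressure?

78.4 kPa

Polytropic n=1.22: T₂ = T₁(V₁/V₂)^(n−1) = 490×(0.226)^0.22 = 353 K; P₂ = P₁(V₁/V₂)^n = 78.4 kPa.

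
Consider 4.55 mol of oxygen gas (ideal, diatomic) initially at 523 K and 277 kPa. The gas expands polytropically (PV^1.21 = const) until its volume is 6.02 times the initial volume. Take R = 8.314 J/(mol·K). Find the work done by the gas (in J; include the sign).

29600 J

V₁ = nRT₁/P₁ = 4.55×8.314×523/277 = 71.4 L.
Polytropic n=1.21: T₂ = T₁(V₁/V₂)^(n−1) = 523×(0.166)^0.21 = 359 K; P₂ = P₁(V₁/V₂)^n = 31.6 kPa.
W = (P₁V₁−P₂V₂)/(n−1) = (277×71.4−31.6×430)/0.21 = 29600 J.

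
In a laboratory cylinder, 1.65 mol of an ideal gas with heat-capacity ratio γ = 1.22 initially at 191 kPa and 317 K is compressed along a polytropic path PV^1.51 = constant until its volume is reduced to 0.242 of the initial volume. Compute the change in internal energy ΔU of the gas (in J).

V₁ = nRT₁/P₁ = 1.65×8.314×317/191 = 22.8 L.
Polytropic n=1.51: T₂ = T₁(V₁/V₂)^(n−1) = 317×(4.13)^0.51 = 654 K; P₂ = P₁(V₁/V₂)^n = 1630 kPa.
For an ideal gas ΔU = nCvΔT with Cv = R/(γ−1) = 37.8 J/(mol·K).
ΔU = 1.65×37.8×(654−317) = 21000 J.

21000 J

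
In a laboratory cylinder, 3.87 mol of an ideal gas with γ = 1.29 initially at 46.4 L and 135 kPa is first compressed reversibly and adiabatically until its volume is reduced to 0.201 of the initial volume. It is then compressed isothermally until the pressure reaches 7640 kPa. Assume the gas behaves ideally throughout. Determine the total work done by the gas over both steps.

T₁ = P₁V₁/(nR) = 135×46.4/(3.87×8.314) = 195 K.
Step 1 — Adiabatic: TV^(γ−1) = const ⇒ T₂ = 195×(4.98)^0.290 = 310 K; PV^γ = const ⇒ P₂ = 1070 kPa.
ΔU = nCvΔT = 3.87×28.7×(310−195) = 12800 J.
Q = 0 for an adiabatic process, so W = −ΔU = -12800 J.
State after step 1: P = 1070 kPa, V = 9.33 L, T = 310 K.
Step 2 — Isothermal: T stays 310 K; PV = const ⇒ V₂ = 1.31 L, P₂ = 7640 kPa.
ΔU = 0 (ideal gas, T constant).
W = nRT ln(V₂/V₁) = 3.87×8.314×310×ln(0.140) = -19600 J.
Q = ΔU + W = -19600 J.
Net over both steps: W = -32400 J, Q = -19600 J, ΔU = 12800 J.

-32400 J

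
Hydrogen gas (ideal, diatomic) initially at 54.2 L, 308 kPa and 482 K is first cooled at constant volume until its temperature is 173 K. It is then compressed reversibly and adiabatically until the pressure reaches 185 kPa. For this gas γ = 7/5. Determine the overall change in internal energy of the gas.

n = P₁V₁/(RT₁) = 308×54.2/(8.314×482) = 4.17 mol.
Step 1 — Isochoric: V stays 54.2 L; P/T = const ⇒ T₂ = 173 K, P₂ = 111 kPa.
W = 0 (no volume change).
ΔU = nCvΔT = 4.17×20.8×(173−482) = -26800 J.
Q = ΔU = -26800 J.
State after step 1: P = 111 kPa, V = 54.2 L, T = 173 K.
Step 2 — Adiabatic: T₂/T₁ = (P₂/P₁)^((γ−1)/γ) ⇒ T₂ = 173×(1.67)^0.286 = 200 K; V₂ = 37.5 L.
ΔU = nCvΔT = 4.17×20.8×(200−173) = 2370 J.
Q = 0 for an adiabatic process, so W = −ΔU = -2370 J.
Net over both steps: W = -2370 J, Q = -26800 J, ΔU = -24400 J.

-24400 J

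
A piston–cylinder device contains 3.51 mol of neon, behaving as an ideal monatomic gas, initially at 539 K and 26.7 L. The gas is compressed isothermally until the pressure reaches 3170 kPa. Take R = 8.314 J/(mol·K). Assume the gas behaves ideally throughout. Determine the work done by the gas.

P₁ = nRT₁/V₁ = 3.51×8.314×539/26.7 = 589 kPa.
Isothermal: T stays 539 K; PV = const ⇒ V₂ = 4.96 L, P₂ = 3170 kPa.
W = nRT ln(V₂/V₁) = 3.51×8.314×539×ln(0.186) = -26500 J.

-26500 J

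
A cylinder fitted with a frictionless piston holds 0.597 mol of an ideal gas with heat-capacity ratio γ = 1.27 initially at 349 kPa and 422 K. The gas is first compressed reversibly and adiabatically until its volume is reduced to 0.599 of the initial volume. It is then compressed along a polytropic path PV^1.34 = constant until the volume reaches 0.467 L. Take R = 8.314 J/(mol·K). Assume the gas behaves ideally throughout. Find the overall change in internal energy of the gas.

V₁ = nRT₁/P₁ = 0.597×8.314×422/349 = 6.00 L.
Step 1 — Adiabatic: TV^(γ−1) = const ⇒ T₂ = 422×(1.67)^0.270 = 485 K; PV^γ = const ⇒ P₂ = 669 kPa.
ΔU = nCvΔT = 0.597×30.8×(485−422) = 1150 J.
Q = 0 for an adiabatic process, so W = −ΔU = -1150 J.
State after step 1: P = 669 kPa, V = 3.59 L, T = 485 K.
Step 2 — Polytropic n=1.34: T₂ = T₁(V₁/V₂)^(n−1) = 485×(7.70)^0.34 = 970 K; P₂ = P₁(V₁/V₂)^n = 10300 kPa.
W = (P₁V₁−P₂V₂)/(n−1) = (669×3.59−10300×0.467)/0.34 = -7090 J.
ΔU = nCvΔT = 0.597×30.8×(970−485) = 8920 J.
Q = ΔU + W = 1840 J.
Net over both steps: W = -8240 J, Q = 1840 J, ΔU = 10100 J.

10100 J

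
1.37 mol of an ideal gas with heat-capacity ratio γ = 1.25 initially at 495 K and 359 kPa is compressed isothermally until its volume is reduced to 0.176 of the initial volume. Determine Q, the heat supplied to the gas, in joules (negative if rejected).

-9790 J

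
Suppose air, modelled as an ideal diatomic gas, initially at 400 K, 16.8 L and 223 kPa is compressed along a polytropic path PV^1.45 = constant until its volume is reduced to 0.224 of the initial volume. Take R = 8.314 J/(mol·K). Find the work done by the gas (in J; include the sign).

-8000 J

n = P₁V₁/(RT₁) = 223×16.8/(8.314×400) = 1.13 mol.
Polytropic n=1.45: T₂ = T₁(V₁/V₂)^(n−1) = 400×(4.46)^0.45 = 784 K; P₂ = P₁(V₁/V₂)^n = 1950 kPa.
W = (P₁V₁−P₂V₂)/(n−1) = (223×16.8−1950×3.76)/0.45 = -8000 J.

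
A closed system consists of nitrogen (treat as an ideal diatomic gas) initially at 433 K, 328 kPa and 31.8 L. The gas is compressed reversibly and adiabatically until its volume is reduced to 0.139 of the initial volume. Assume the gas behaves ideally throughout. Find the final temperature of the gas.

Adiabatic: TV^(γ−1) = const ⇒ T₂ = 433×(7.19)^0.400 = 953 K; PV^γ = const ⇒ P₂ = 5200 kPa.

953 K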